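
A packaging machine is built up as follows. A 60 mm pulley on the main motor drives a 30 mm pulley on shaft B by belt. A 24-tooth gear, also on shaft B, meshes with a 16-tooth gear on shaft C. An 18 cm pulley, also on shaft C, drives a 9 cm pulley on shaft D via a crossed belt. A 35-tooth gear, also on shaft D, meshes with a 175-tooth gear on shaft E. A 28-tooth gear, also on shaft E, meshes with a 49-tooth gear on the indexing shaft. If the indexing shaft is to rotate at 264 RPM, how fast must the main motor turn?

385 RPM

Overall ratio R = 0.5 × 0.66667 × 0.5 × 5 × 1.75 = 1.4583.
Required input speed = output speed × R = 264 × 1.4583 = 385 RPM.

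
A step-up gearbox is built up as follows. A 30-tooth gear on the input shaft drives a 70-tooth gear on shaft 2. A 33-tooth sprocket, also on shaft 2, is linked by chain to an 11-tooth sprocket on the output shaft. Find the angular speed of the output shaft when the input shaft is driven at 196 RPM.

gear mesh 70/30 = 2.3333 → 196/2.3333 = 84 RPM
chain 11/33 = 0.33333 → 84/0.33333 = 252 RPM

252 RPM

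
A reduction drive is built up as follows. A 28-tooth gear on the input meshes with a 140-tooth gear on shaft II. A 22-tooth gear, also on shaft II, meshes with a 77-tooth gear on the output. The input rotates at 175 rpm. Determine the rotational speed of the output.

10 rpm

gear mesh 140/28 = 5 → 175/5 = 35 rpm
gear mesh 77/22 = 3.5 → 35/3.5 = 10 rpm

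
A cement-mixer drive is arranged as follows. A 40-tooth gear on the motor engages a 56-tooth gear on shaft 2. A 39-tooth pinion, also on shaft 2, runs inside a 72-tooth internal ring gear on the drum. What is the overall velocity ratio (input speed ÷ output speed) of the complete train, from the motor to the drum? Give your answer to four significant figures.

2.585

Each stage contributes driven/driver: gear mesh 56/40 = 1.4, internal gear 72/39 = 1.8462.
Overall: 1.4 × 1.8462 = 2.5846.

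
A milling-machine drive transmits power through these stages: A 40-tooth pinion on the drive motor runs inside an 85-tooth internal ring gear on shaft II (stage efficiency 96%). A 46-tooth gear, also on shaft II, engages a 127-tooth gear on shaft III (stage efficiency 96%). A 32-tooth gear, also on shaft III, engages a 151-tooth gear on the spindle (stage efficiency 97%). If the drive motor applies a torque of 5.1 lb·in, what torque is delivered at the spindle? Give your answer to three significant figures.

Internal gear: ratio = 85/40 = 2.125; torque at shaft II = 5.1 × 2.125 × 0.96 = 10.404 lb·in.
Gear mesh: ratio = 127/46 = 2.7609; torque at shaft III = 10.404 × 2.7609 × 0.96 = 27.575 lb·in.
Gear mesh: ratio = 151/32 = 4.7188; torque at the spindle = 27.575 × 4.7188 × 0.97 = 126.22 lb·in.

126 lb·in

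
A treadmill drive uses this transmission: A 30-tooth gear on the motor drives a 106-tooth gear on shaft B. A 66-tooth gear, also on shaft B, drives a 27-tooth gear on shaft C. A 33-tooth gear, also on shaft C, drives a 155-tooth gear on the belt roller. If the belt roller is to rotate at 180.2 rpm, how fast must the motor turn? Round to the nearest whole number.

1223 rpm

Overall ratio R = 3.5333 × 0.40909 × 4.697 = 6.7893.
Required input speed = output speed × R = 180.2 × 6.7893 = 1223.4 rpm.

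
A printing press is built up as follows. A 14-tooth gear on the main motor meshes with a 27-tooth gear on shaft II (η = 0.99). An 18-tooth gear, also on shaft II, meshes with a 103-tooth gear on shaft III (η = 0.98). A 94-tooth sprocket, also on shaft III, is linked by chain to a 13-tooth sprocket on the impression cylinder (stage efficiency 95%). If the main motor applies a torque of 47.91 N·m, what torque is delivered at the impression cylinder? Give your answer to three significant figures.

67.4 N·m

After the gear mesh (27/14): 47.91 × 1.9286 × 0.99 = 91.474 N·m
After the gear mesh (103/18): 91.474 × 5.7222 × 0.98 = 512.97 N·m
After the chain (13/94): 512.97 × 0.1383 × 0.95 = 67.395 N·m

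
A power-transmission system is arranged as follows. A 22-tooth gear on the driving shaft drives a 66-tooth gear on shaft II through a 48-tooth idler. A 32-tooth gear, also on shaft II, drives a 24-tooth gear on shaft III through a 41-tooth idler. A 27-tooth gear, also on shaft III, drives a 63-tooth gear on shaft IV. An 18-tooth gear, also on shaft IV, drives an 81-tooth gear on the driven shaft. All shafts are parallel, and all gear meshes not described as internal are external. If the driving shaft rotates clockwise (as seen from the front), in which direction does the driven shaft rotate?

the driving shaft → shaft II: driver → idler → driven is 2 external meshes, 2 reversals → CW.
shaft II → shaft III: driver → idler → driven is 2 external meshes, 2 reversals → CW.
shaft III → shaft IV: external mesh, 1 reversal → CCW.
shaft IV → the driven shaft: external mesh, 1 reversal → CW.
6 reversals in total — an even number — so the driven shaft turns the same way as the driving shaft.

clockwise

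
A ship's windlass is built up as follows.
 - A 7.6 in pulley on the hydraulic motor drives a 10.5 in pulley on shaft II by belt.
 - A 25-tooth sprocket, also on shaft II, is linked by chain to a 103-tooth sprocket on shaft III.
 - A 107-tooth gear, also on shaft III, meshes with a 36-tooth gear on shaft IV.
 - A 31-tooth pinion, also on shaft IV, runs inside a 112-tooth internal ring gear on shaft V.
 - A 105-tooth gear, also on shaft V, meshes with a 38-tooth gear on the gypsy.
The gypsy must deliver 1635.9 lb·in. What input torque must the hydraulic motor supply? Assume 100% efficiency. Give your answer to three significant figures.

Overall ratio R = 1.3816 × 4.12 × 0.33645 × 3.6129 × 0.3619 = 2.504.
Input torque = output torque / R = 1635.9 / 2.504 = 653.3 lb·in.

653 lb·in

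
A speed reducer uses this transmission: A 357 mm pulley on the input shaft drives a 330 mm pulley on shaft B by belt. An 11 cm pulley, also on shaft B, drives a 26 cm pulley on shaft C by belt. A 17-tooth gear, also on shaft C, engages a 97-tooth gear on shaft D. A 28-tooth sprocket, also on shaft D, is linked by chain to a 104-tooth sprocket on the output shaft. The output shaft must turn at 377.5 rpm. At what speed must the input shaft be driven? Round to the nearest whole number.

Overall ratio R = 0.92437 × 2.3636 × 5.7059 × 3.7143 = 46.305.
Required input speed = output speed × R = 377.5 × 46.305 = 17480 rpm.

17480 rpm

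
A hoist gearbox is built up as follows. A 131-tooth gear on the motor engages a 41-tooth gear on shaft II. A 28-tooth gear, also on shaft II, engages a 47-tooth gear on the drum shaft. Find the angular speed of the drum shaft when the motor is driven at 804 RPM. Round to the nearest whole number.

the motor → shaft II (gear mesh, 41/131): 804 ÷ 0.31298 = 2568.9 RPM
shaft II → the drum shaft (gear mesh, 47/28): 2568.9 ÷ 1.6786 = 1530.4 RPM

1530 RPM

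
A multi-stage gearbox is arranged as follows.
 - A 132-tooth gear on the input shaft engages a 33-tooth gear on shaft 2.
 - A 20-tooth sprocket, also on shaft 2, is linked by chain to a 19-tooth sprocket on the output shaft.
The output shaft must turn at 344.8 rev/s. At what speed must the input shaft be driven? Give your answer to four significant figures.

81.89 rev/s

Overall ratio R = 0.25 × 0.95 = 0.2375.
Required input speed = output speed × R = 344.8 × 0.2375 = 81.89 rev/s.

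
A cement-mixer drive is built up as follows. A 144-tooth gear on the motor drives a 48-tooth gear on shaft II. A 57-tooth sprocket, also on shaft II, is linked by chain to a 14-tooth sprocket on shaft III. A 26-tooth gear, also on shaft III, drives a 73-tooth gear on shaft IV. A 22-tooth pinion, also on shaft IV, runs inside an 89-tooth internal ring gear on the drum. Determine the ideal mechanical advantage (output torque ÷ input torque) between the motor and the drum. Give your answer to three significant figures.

Each stage contributes driven/driver: gear mesh 48/144 = 0.33333, chain 14/57 = 0.24561, gear mesh 73/26 = 2.8077, internal gear 89/22 = 4.0455.
Overall: 0.33333 × 0.24561 × 2.8077 × 4.0455 = 0.92993.

0.930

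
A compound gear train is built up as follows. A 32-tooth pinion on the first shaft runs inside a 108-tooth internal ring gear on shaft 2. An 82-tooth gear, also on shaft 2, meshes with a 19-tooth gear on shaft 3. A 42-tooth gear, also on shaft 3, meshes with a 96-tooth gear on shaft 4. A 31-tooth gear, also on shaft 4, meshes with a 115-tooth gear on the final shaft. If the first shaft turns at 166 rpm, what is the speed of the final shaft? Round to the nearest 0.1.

Internal gear: ratio = 108/32 = 3.375, so shaft 2 turns at 166 / 3.375 = 49.185 rpm.
Gear mesh: ratio = 19/82 = 0.23171, so shaft 3 turns at 49.185 / 0.23171 = 212.27 rpm.
Gear mesh: ratio = 96/42 = 2.2857, so shaft 4 turns at 212.27 / 2.2857 = 92.869 rpm.
Gear mesh: ratio = 115/31 = 3.7097, so the final shaft turns at 92.869 / 3.7097 = 25.034 rpm.

25.0 rpm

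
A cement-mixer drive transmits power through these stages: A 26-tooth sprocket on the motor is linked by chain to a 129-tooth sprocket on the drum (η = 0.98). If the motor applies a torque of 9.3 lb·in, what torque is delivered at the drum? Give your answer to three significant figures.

45.2 lb·in

chain 129/26 = 4.9615 → τ = 9.3·4.9615·0.98 = 45.219 lb·in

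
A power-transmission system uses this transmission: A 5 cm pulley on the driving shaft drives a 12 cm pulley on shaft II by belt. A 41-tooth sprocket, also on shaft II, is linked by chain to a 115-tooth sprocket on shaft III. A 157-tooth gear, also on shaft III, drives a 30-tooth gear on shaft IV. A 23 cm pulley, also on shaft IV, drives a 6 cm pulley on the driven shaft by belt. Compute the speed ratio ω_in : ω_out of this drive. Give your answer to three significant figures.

Each stage contributes driven/driver: belt 12/5 = 2.4, chain 115/41 = 2.8049, gear mesh 30/157 = 0.19108, belt 6/23 = 0.26087.
Overall: 2.4 × 2.8049 × 0.19108 × 0.26087 = 0.33556.

0.336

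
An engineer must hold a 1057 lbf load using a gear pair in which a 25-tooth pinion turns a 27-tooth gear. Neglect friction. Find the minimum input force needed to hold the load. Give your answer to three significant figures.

Gear pair MA = 27/25 = 1.08.
Effort = load / MA = 1057 / 1.08 = 978.7 lbf.

979 lbf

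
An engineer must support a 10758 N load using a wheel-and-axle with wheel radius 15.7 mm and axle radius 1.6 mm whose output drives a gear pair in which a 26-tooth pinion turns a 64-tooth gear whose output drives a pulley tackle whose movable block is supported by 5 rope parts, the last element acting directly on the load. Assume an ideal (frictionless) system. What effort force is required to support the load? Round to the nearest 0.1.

89.1 N

Wheel-and-axle MA = R/r = 15.7/1.6 = 9.8125.
Gear pair MA = 64/26 = 2.4615.
Block-and-tackle MA = number of supporting rope parts = 5.
Combined ideal MA = 9.8125 × 2.4615 × 5 = 120.77.
Effort = load / MA = 10758 / 120.77 = 89.079 N.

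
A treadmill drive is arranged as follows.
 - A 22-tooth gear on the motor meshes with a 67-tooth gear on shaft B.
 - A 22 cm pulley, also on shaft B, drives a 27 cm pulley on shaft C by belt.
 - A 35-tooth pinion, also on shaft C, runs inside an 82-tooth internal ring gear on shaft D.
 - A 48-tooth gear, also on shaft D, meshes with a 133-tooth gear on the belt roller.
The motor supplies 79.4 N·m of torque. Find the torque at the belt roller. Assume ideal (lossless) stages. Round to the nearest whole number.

1927 N·m

Gear mesh: ratio = 67/22 = 3.0455; torque at shaft B = 79.4 × 3.0455 = 241.81 N·m.
Belt: ratio = 27/22 = 1.2273; torque at shaft C = 241.81 × 1.2273 = 296.77 N·m.
Internal gear: ratio = 82/35 = 2.3429; torque at shaft D = 296.77 × 2.3429 = 695.28 N·m.
Gear mesh: ratio = 133/48 = 2.7708; torque at the belt roller = 695.28 × 2.7708 = 1926.5 N·m.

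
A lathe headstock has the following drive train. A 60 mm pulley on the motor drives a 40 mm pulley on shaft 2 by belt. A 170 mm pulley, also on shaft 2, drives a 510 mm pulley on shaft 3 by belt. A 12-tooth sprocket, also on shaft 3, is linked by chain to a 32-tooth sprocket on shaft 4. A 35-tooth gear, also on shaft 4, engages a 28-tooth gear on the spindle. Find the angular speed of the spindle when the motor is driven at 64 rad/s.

the motor → shaft 2 (belt, 40/60): 64 ÷ 0.66667 = 96 rad/s
shaft 2 → shaft 3 (belt, 510/170): 96 ÷ 3 = 32 rad/s
shaft 3 → shaft 4 (chain, 32/12): 32 ÷ 2.6667 = 12 rad/s
shaft 4 → the spindle (gear mesh, 28/35): 12 ÷ 0.8 = 15 rad/s

15 rad/s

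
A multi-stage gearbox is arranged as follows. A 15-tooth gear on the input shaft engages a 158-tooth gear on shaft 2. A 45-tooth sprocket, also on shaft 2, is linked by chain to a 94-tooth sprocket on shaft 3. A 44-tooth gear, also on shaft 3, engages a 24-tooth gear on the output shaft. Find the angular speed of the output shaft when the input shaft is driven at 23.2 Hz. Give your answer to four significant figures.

Gear mesh: ratio = 158/15 = 10.533, so shaft 2 turns at 23.2 / 10.533 = 2.2025 Hz.
Chain: ratio = 94/45 = 2.0889, so shaft 3 turns at 2.2025 / 2.0889 = 1.0544 Hz.
Gear mesh: ratio = 24/44 = 0.54545, so the output shaft turns at 1.0544 / 0.54545 = 1.9331 Hz.

1.933 Hz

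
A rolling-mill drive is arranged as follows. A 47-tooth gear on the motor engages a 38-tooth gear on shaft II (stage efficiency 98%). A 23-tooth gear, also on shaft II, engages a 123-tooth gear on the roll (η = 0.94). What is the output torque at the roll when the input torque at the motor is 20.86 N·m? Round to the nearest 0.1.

83.1 N·m

After the gear mesh (38/47): 20.86 × 0.80851 × 0.98 = 16.528 N·m
After the gear mesh (123/23): 16.528 × 5.3478 × 0.94 = 83.087 N·m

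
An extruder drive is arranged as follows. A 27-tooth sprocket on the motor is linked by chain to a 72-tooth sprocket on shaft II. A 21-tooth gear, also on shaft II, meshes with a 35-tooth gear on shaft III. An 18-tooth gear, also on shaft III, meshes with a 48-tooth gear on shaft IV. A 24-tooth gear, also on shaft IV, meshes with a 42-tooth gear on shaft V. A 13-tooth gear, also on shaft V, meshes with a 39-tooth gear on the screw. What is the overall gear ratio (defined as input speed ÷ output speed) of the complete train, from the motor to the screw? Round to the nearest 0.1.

Each stage contributes driven/driver: chain 72/27 = 2.6667, gear mesh 35/21 = 1.6667, gear mesh 48/18 = 2.6667, gear mesh 42/24 = 1.75, gear mesh 39/13 = 3.
Overall: 2.6667 × 1.6667 × 2.6667 × 1.75 × 3 = 62.222.

62.2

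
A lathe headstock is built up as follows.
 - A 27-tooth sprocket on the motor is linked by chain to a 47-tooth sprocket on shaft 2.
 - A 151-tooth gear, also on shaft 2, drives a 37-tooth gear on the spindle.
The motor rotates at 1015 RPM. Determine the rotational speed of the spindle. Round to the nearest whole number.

the motor → shaft 2 (chain, 47/27): 1015 ÷ 1.7407 = 583.09 RPM
shaft 2 → the spindle (gear mesh, 37/151): 583.09 ÷ 0.24503 = 2379.6 RPM

2380 RPM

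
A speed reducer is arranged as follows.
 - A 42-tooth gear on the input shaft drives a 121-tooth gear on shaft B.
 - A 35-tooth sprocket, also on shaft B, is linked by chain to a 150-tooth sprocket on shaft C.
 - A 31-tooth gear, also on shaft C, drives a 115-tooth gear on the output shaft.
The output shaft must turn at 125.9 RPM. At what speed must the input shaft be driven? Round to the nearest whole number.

Overall ratio R = 2.881 × 4.2857 × 3.7097 = 45.803.
Required input speed = output speed × R = 125.9 × 45.803 = 5766.6 RPM.

5767 RPM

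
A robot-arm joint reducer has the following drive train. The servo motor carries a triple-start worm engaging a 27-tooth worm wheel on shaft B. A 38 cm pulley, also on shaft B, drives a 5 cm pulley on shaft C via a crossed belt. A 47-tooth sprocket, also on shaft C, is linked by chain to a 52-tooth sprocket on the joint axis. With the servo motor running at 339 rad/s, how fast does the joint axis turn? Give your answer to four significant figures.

worm 27/3 = 9 → 339/9 = 37.667 rad/s
belt 5/38 = 0.13158 → 37.667/0.13158 = 286.27 rad/s
chain 52/47 = 1.1064 → 286.27/1.1064 = 258.74 rad/s

258.7 rad/s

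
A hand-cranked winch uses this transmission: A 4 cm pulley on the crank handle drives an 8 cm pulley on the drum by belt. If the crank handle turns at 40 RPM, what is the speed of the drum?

20 RPM

the crank handle → the drum (belt, 8/4): 40 ÷ 2 = 20 RPM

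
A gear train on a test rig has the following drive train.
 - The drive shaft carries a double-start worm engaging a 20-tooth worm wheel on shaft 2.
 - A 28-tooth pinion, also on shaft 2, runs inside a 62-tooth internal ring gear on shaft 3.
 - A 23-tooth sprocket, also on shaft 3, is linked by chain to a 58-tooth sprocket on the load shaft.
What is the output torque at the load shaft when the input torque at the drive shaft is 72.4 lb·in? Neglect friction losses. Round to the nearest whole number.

worm 20/2 = 10 → τ = 72.4·10 = 724 lb·in
internal gear 62/28 = 2.2143 → τ = 724·2.2143 = 1603.1 lb·in
chain 58/23 = 2.5217 → τ = 1603.1·2.5217 = 4042.7 lb·in

4043 lb·in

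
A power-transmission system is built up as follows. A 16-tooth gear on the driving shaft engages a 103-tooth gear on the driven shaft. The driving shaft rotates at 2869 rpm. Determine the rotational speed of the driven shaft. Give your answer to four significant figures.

gear mesh 103/16 = 6.4375 → 2869/6.4375 = 445.67 rpm

445.7 rpm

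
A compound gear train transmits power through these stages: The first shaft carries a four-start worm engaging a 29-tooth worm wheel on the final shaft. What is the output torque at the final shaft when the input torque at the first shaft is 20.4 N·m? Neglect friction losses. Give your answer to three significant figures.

After the worm (29/4): 20.4 × 7.25 = 147.9 N·m

148 N·m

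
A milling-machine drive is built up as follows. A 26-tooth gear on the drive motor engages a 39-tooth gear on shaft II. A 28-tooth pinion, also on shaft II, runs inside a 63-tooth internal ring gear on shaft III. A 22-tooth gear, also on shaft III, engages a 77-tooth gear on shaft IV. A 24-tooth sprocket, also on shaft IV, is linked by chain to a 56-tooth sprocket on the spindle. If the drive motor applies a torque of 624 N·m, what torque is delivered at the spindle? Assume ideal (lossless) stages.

17199 N·m

gear mesh 39/26 = 1.5 → τ = 624·1.5 = 936 N·m
internal gear 63/28 = 2.25 → τ = 936·2.25 = 2106 N·m
gear mesh 77/22 = 3.5 → τ = 2106·3.5 = 7371 N·m
chain 56/24 = 2.3333 → τ = 7371·2.3333 = 17199 N·m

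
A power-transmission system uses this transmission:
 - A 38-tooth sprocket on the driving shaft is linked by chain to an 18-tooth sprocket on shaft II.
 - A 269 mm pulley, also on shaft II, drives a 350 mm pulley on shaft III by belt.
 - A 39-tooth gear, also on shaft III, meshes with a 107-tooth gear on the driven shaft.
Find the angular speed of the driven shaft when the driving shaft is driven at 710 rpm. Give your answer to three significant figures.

420 rpm

chain 18/38 = 0.47368 → 710/0.47368 = 1498.9 rpm
belt 350/269 = 1.3011 → 1498.9/1.3011 = 1152 rpm
gear mesh 107/39 = 2.7436 → 1152/2.7436 = 419.89 rpm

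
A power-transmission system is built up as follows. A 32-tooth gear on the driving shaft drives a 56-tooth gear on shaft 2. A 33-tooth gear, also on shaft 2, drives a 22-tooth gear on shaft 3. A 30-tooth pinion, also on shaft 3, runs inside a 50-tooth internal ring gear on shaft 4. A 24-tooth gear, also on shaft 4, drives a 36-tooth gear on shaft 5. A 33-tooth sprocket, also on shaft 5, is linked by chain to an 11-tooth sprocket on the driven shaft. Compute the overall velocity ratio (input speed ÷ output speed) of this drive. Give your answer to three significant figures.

Each stage contributes driven/driver: gear mesh 56/32 = 1.75, gear mesh 22/33 = 0.66667, internal gear 50/30 = 1.6667, gear mesh 36/24 = 1.5, chain 11/33 = 0.33333.
Overall: 1.75 × 0.66667 × 1.6667 × 1.5 × 0.33333 = 0.97222.

0.972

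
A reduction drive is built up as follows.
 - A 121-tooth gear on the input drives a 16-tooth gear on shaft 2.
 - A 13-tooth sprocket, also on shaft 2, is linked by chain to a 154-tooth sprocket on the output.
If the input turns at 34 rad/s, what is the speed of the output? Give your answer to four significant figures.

21.71 rad/s

Gear mesh: ratio = 16/121 = 0.13223, so shaft 2 turns at 34 / 0.13223 = 257.12 rad/s.
Chain: ratio = 154/13 = 11.846, so the output turns at 257.12 / 11.846 = 21.705 rad/s.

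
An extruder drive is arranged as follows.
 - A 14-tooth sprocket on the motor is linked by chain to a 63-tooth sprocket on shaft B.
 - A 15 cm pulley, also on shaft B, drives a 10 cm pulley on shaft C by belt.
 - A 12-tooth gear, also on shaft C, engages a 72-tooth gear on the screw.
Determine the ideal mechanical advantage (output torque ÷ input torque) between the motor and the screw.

Each stage contributes driven/driver: chain 63/14 = 4.5, belt 10/15 = 0.66667, gear mesh 72/12 = 6.
Overall: 4.5 × 0.66667 × 6 = 18.

18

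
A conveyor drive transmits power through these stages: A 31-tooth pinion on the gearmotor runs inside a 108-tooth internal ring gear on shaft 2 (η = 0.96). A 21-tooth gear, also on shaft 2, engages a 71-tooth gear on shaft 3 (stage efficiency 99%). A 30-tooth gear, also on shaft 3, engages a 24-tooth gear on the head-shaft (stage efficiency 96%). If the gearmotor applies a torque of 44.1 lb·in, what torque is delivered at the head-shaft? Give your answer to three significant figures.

After the internal gear (108/31): 44.1 × 3.4839 × 0.96 = 147.49 lb·in
After the gear mesh (71/21): 147.49 × 3.381 × 0.99 = 493.68 lb·in
After the gear mesh (24/30): 493.68 × 0.8 × 0.96 = 379.15 lb·in

379 lb·in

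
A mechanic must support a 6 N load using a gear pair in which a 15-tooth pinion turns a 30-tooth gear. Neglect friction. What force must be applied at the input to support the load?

3 N

Gear pair MA = 30/15 = 2.
Effort = load / MA = 6 / 2 = 3 N.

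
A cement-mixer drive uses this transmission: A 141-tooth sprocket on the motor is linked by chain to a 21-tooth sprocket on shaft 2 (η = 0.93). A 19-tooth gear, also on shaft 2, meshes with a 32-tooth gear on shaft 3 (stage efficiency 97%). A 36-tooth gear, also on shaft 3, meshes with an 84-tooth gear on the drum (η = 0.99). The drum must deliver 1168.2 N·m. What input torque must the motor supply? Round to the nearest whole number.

2235 N·m

Overall ratio R = 0.14894 × 1.6842 × 2.3333 = 0.58529; overall efficiency η = 0.93 × 0.97 × 0.99 = 0.8931.
Input torque = output torque / (R × η) = 1168.2 / (0.58529 × 0.8931) = 2234.9 N·m.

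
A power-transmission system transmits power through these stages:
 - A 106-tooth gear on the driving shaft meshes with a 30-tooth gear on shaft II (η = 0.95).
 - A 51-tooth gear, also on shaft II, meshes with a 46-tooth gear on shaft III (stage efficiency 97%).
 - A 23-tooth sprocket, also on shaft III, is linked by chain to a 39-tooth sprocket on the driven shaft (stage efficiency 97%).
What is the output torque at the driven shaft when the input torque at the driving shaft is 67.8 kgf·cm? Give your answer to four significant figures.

After the gear mesh (30/106): 67.8 × 0.28302 × 0.95 = 18.229 kgf·cm
After the gear mesh (46/51): 18.229 × 0.90196 × 0.97 = 15.949 kgf·cm
After the chain (39/23): 15.949 × 1.6957 × 0.97 = 26.232 kgf·cm

26.23 kgf·cm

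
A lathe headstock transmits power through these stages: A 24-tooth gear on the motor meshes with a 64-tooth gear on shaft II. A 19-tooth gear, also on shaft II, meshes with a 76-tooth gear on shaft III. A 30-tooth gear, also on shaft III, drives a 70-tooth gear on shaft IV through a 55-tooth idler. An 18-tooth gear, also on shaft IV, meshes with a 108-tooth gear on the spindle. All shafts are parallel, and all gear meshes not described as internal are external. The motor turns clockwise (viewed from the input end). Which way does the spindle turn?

the motor → shaft II: external mesh, 1 reversal → CCW.
shaft II → shaft III: external mesh, 1 reversal → CW.
shaft III → shaft IV: driver → idler → driven is 2 external meshes, 2 reversals → CW.
shaft IV → the spindle: external mesh, 1 reversal → CCW.
5 reversals in total — an odd number — so the spindle turns opposite to the motor.

counterclockwise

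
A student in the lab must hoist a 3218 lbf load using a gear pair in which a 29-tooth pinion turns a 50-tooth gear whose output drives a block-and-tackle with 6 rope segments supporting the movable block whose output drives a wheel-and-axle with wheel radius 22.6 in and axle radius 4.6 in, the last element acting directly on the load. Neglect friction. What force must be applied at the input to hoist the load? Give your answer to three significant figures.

63.3 lbf

Gear pair MA = 50/29 = 1.7241.
Block-and-tackle MA = number of supporting rope parts = 6.
Wheel-and-axle MA = R/r = 22.6/4.6 = 4.913.
Combined ideal MA = 1.7241 × 6 × 4.913 = 50.825.
Effort = load / MA = 3218 / 50.825 = 63.316 lbf.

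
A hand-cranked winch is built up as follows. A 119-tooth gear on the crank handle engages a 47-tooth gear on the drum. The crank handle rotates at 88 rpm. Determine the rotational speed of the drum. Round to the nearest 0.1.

222.8 rpm

Gear mesh: ratio = 47/119 = 0.39496, so the drum turns at 88 / 0.39496 = 222.81 rpm.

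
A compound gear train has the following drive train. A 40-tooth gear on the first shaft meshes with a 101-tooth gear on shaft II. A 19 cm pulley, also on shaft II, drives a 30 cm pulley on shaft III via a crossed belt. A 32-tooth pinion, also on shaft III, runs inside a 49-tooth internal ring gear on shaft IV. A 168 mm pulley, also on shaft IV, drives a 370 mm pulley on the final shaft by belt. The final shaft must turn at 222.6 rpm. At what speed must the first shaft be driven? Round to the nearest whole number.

2993 rpm

Overall ratio R = 2.525 × 1.5789 × 1.5312 × 2.2024 = 13.445.
Required input speed = output speed × R = 222.6 × 13.445 = 2992.9 rpm.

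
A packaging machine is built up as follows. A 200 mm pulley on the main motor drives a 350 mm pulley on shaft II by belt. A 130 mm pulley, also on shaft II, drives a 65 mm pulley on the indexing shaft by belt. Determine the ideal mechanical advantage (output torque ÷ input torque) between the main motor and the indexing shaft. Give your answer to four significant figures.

Each stage contributes driven/driver: belt 350/200 = 1.75, belt 65/130 = 0.5.
Overall: 1.75 × 0.5 = 0.875.

0.8750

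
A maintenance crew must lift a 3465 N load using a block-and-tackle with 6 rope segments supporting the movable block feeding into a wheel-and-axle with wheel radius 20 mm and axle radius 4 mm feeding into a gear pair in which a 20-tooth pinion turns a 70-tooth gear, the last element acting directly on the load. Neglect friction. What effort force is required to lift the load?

Block-and-tackle MA = number of supporting rope parts = 6.
Wheel-and-axle MA = R/r = 20/4 = 5.
Gear pair MA = 70/20 = 3.5.
Combined ideal MA = 6 × 5 × 3.5 = 105.
Effort = load / MA = 3465 / 105 = 33 N.

33 N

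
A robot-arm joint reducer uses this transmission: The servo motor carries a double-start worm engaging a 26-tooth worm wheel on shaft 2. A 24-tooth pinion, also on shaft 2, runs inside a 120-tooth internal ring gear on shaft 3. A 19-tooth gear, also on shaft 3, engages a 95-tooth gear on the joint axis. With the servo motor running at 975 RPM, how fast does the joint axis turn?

worm 26/2 = 13 → 975/13 = 75 RPM
internal gear 120/24 = 5 → 75/5 = 15 RPM
gear mesh 95/19 = 5 → 15/5 = 3 RPM

3 RPM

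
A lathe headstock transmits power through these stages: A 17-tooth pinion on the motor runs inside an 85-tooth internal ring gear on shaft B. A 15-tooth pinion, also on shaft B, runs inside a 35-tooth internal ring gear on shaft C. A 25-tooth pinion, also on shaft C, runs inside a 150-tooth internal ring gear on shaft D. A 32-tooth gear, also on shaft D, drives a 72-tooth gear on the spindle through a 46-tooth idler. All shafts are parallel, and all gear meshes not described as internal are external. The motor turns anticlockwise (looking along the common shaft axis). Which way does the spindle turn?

the motor → shaft B: internal mesh, same direction → CCW.
shaft B → shaft C: internal mesh, same direction → CCW.
shaft C → shaft D: internal mesh, same direction → CCW.
shaft D → the spindle: driver → idler → driven is 2 external meshes, 2 reversals → CCW.
2 reversals in total — an even number — so the spindle turns the same way as the motor.

anticlockwise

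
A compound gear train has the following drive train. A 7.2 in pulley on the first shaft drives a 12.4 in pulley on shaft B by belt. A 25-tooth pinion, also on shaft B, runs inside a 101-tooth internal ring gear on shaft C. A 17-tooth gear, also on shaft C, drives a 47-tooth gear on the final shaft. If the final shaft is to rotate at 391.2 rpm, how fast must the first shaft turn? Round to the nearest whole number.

7525 rpm

Overall ratio R = 1.7222 × 4.04 × 2.7647 = 19.236.
Required input speed = output speed × R = 391.2 × 19.236 = 7525.2 rpm.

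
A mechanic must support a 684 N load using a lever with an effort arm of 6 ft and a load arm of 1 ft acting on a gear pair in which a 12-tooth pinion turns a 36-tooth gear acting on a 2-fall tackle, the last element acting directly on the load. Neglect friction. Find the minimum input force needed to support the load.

Lever MA = effort arm / load arm = 6/1 = 6.
Gear pair MA = 36/12 = 3.
Block-and-tackle MA = number of supporting rope parts = 2.
Combined ideal MA = 6 × 3 × 2 = 36.
Effort = load / MA = 684 / 36 = 19 N.

19 N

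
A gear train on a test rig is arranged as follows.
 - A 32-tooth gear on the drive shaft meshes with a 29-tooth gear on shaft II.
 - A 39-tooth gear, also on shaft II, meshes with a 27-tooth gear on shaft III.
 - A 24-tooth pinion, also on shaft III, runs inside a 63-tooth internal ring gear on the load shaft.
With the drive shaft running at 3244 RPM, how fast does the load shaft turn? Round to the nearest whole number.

Gear mesh: ratio = 29/32 = 0.90625, so shaft II turns at 3244 / 0.90625 = 3579.6 RPM.
Gear mesh: ratio = 27/39 = 0.69231, so shaft III turns at 3579.6 / 0.69231 = 5170.5 RPM.
Internal gear: ratio = 63/24 = 2.625, so the load shaft turns at 5170.5 / 2.625 = 1969.7 RPM.

1970 RPM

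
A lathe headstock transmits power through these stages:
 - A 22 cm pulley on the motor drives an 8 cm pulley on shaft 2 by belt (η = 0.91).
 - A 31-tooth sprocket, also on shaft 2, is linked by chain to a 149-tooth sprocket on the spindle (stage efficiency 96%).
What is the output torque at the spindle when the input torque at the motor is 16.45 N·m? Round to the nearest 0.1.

After the belt (8/22): 16.45 × 0.36364 × 0.91 = 5.4435 N·m
After the chain (149/31): 5.4435 × 4.8065 × 0.96 = 25.117 N·m

25.1 N·m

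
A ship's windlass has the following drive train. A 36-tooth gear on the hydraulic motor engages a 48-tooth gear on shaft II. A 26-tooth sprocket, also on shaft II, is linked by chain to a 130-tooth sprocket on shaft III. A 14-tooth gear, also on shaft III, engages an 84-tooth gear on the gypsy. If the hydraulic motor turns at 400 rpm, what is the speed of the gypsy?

10 rpm

the hydraulic motor → shaft II (gear mesh, 48/36): 400 ÷ 1.3333 = 300 rpm
shaft II → shaft III (chain, 130/26): 300 ÷ 5 = 60 rpm
shaft III → the gypsy (gear mesh, 84/14): 60 ÷ 6 = 10 rpm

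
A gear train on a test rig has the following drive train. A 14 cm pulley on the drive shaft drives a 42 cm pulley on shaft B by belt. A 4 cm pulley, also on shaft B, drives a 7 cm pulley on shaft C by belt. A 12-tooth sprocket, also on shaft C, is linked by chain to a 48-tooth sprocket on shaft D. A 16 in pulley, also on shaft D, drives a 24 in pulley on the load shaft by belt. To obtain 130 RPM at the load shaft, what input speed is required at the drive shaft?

Overall ratio R = 3 × 1.75 × 4 × 1.5 = 31.5.
Required input speed = output speed × R = 130 × 31.5 = 4095 RPM.

4095 RPM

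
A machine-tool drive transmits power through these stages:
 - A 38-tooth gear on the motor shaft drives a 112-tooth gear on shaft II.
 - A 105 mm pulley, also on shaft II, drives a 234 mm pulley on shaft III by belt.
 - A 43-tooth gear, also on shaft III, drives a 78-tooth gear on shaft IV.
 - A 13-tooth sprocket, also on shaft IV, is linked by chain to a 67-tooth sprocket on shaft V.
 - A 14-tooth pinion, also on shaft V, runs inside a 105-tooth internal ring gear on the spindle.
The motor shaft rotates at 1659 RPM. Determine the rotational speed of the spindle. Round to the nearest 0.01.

Gear mesh: ratio = 112/38 = 2.9474, so shaft II turns at 1659 / 2.9474 = 562.88 RPM.
Belt: ratio = 234/105 = 2.2286, so shaft III turns at 562.88 / 2.2286 = 252.57 RPM.
Gear mesh: ratio = 78/43 = 1.814, so shaft IV turns at 252.57 / 1.814 = 139.24 RPM.
Chain: ratio = 67/13 = 5.1538, so shaft V turns at 139.24 / 5.1538 = 27.016 RPM.
Internal gear: ratio = 105/14 = 7.5, so the spindle turns at 27.016 / 7.5 = 3.6022 RPM.

3.60 RPM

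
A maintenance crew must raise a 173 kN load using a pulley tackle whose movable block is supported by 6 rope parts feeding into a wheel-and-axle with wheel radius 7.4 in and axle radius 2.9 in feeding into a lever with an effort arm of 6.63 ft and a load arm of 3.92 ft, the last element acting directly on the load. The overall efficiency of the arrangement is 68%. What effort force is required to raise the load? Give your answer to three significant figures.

9.82 kN

Block-and-tackle MA = number of supporting rope parts = 6.
Wheel-and-axle MA = R/r = 7.4/2.9 = 2.5517.
Lever MA = effort arm / load arm = 6.63/3.92 = 1.6913.
Combined ideal MA = 6 × 2.5517 × 1.6913 = 25.895.
Actual MA = 25.895 × 0.68 = 17.608.
Effort = load / actual MA = 173 / 17.608 = 9.8248 kN.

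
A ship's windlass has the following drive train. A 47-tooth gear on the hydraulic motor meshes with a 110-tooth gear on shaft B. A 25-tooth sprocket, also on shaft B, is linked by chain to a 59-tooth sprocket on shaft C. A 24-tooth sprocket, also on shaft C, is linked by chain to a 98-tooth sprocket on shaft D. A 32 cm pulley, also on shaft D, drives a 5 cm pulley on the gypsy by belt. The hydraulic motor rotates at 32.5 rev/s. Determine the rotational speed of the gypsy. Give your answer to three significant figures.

9.22 rev/s

gear mesh 110/47 = 2.3404 → 32.5/2.3404 = 13.886 rev/s
chain 59/25 = 2.36 → 13.886/2.36 = 5.8841 rev/s
chain 98/24 = 4.0833 → 5.8841/4.0833 = 1.441 rev/s
belt 5/32 = 0.15625 → 1.441/0.15625 = 9.2224 rev/s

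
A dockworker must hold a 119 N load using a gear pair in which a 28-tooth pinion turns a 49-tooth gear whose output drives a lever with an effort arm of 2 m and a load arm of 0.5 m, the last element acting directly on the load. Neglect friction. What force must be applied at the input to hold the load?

Gear pair MA = 49/28 = 1.75.
Lever MA = effort arm / load arm = 2/0.5 = 4.
Combined ideal MA = 1.75 × 4 = 7.
Effort = load / MA = 119 / 7 = 17 N.

17 N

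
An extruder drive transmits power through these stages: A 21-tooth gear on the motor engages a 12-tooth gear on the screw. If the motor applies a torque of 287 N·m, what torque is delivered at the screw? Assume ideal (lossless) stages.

gear mesh 12/21 = 0.57143 → τ = 287·0.57143 = 164 N·m

164 N·m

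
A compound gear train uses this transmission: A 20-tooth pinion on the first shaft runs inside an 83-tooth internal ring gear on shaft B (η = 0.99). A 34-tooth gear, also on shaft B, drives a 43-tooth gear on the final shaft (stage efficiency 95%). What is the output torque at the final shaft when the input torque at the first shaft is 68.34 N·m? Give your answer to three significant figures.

Internal gear: ratio = 83/20 = 4.15; torque at shaft B = 68.34 × 4.15 × 0.99 = 280.77 N·m.
Gear mesh: ratio = 43/34 = 1.2647; torque at the final shaft = 280.77 × 1.2647 × 0.95 = 337.34 N·m.

337 N·m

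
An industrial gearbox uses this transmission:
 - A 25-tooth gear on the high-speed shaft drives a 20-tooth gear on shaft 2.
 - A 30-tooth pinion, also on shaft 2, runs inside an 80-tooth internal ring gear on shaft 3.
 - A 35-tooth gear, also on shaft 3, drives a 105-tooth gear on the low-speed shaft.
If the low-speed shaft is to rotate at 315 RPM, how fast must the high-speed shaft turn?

Overall ratio R = 0.8 × 2.6667 × 3 = 6.4.
Required input speed = output speed × R = 315 × 6.4 = 2016 RPM.

2016 RPM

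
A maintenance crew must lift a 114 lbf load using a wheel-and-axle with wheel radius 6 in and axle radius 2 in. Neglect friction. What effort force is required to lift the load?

38 lbf

Wheel-and-axle MA = R/r = 6/2 = 3.
Effort = load / MA = 114 / 3 = 38 lbf.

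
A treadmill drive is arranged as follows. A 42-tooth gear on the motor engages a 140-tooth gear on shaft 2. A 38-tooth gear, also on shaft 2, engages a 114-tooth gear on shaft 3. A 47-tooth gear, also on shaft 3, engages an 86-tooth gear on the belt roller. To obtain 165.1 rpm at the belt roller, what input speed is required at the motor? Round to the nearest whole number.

3021 rpm

Overall ratio R = 3.3333 × 3 × 1.8298 = 18.298.
Required input speed = output speed × R = 165.1 × 18.298 = 3021 rpm.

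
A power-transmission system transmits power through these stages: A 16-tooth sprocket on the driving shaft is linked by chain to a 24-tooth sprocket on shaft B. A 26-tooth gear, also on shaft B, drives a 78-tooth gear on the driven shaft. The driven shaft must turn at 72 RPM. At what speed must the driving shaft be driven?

Overall ratio R = 1.5 × 3 = 4.5.
Required input speed = output speed × R = 72 × 4.5 = 324 RPM.

324 RPM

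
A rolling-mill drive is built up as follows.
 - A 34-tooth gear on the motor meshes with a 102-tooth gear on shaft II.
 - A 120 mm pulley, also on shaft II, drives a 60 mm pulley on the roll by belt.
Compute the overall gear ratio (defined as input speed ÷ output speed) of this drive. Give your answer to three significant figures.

1.50

Each stage contributes driven/driver: gear mesh 102/34 = 3, belt 60/120 = 0.5.
Overall: 3 × 0.5 = 1.5.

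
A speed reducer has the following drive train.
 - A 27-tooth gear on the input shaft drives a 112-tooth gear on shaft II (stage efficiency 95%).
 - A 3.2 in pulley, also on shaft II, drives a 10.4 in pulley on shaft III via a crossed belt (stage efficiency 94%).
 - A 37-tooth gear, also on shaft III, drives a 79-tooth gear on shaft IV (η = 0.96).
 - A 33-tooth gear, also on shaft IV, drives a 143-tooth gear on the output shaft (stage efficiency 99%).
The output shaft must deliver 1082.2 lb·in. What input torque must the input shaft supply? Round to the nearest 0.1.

10.2 lb·in

Overall ratio R = 4.1481 × 3.25 × 2.1351 × 4.3333 = 124.73; overall efficiency η = 0.95 × 0.94 × 0.96 × 0.99 = 0.8487.
Input torque = output torque / (R × η) = 1082.2 / (124.73 × 0.8487) = 10.223 lb·in.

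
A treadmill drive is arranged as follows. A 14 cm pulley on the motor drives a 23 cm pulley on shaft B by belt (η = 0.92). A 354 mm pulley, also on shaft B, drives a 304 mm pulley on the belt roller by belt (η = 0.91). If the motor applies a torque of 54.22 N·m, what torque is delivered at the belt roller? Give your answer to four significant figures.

64.04 N·m

Belt: ratio = 23/14 = 1.6429; torque at shaft B = 54.22 × 1.6429 × 0.92 = 81.95 N·m.
Belt: ratio = 304/354 = 0.85876; torque at the belt roller = 81.95 × 0.85876 × 0.91 = 64.041 N·m.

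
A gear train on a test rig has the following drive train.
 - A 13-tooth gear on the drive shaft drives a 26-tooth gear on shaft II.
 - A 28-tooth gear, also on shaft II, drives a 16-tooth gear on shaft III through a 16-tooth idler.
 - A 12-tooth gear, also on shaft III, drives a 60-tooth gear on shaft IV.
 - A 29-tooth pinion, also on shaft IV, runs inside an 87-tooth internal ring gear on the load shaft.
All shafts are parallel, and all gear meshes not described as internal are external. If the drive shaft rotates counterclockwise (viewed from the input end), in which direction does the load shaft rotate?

the drive shaft → shaft II: external mesh, 1 reversal → CW.
shaft II → shaft III: driver → idler → driven is 2 external meshes, 2 reversals → CW.
shaft III → shaft IV: external mesh, 1 reversal → CCW.
shaft IV → the load shaft: internal mesh, same direction → CCW.
4 reversals in total — an even number — so the load shaft turns the same way as the drive shaft.

counterclockwise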